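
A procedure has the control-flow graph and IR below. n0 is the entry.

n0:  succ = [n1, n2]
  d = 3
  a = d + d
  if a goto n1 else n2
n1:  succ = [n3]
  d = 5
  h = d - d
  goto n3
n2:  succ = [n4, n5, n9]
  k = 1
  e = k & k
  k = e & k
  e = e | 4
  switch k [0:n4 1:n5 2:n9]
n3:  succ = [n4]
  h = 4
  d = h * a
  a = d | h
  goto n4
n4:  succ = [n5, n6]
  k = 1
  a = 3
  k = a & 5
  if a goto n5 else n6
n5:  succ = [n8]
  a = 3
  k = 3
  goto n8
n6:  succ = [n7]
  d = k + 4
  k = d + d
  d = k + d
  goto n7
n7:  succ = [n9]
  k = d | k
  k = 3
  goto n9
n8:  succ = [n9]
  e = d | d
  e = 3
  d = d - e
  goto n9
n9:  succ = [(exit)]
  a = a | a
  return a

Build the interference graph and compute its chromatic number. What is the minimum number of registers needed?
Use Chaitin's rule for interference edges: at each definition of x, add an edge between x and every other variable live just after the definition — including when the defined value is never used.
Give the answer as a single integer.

Answer: 4

Derivation:
Block summaries:
  n0 def {a,d} use ∅
  n1 def {d,h} use ∅
  n2 def {e,k} use ∅
  n3 def {a,d,h} use {a}
  n4 def {a,k} use ∅
  n5 def {a,k} use ∅
  n6 def {d,k} use {k}
  n7 def {k} use {d,k}
  n8 def {d,e} use {d}
  n9 def {a} use {a}

Live sets:
  n0: in=∅ out={a,d}
  n1: in={a} out={a}
  n2: in={a,d} out={a,d}
  n3: in={a} out={d}
  n4: in={d} out={a,d,k}
  n5: in={d} out={a,d}
  n6: in={a,k} out={a,d,k}
  n7: in={a,d,k} out={a}
  n8: in={a,d} out={a}
  n9: in={a} out=∅

Interfere edges:
  a — {d,e,h,k}
  d — {a,e,h,k}
  e — {a,d,k}
  h — {a,d}
  k — {a,d,e}

Registers:
  {a,d,e,k} pairwise interfere (4-clique) ⇒ χ ≥ 4
  4-colouring: c0={a}  c1={d}  c2={e,h}  c3={k}
  χ = 4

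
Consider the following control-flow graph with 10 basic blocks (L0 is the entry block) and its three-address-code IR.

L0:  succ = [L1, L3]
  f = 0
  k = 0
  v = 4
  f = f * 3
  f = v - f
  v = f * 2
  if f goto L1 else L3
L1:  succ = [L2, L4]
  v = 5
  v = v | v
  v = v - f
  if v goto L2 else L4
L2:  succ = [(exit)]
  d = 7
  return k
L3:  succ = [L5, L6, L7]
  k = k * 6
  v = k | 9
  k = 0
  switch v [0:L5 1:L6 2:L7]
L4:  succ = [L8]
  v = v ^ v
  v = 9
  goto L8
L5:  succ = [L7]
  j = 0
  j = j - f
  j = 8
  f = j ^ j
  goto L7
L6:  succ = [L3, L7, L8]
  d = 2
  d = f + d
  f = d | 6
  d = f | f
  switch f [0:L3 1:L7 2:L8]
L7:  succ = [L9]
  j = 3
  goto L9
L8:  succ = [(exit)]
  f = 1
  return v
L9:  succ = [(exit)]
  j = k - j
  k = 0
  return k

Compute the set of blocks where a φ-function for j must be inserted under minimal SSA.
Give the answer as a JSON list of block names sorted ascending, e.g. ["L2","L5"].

idom tree: L1←L0 L2←L1 L3←L0 L4←L1 L5←L3 L6←L3 L7←L3 L8←L0 L9←L7
Dom∩ at merges:
  L3: preds {L0,L6}: {L0} ∩ {L0,L3,L6} = {L0}; idom=L0
  L7: preds {L3,L5,L6}: {L0,L3} ∩ {L0,L3,L5} ∩ {L0,L3,L6} = {L0,L3}; idom=L3
  L8: preds {L4,L6}: {L0,L1,L4} ∩ {L0,L3,L6} = {L0}; idom=L0

DF derivation:
  L3←L0: walk · to L0
  L3←L6: walk L6→L3 to L0
  L7←L3: walk · to L3
  L7←L5: walk L5 to L3
  L7←L6: walk L6 to L3
  L8←L4: walk L4→L1 to L0
  L8←L6: walk L6→L3 to L0
  L0: DF=∅
  L1: DF={L8}
  L2: DF=∅
  L3: DF={L3,L8}
  L4: DF={L8}
  L5: DF={L7}
  L6: DF={L3,L7,L8}
  L7: DF=∅
  L8: DF=∅
  L9: DF=∅

φ for j: defs {L5,L7,L9}
  DF⁺ = {L7}

Answer: ["L7"]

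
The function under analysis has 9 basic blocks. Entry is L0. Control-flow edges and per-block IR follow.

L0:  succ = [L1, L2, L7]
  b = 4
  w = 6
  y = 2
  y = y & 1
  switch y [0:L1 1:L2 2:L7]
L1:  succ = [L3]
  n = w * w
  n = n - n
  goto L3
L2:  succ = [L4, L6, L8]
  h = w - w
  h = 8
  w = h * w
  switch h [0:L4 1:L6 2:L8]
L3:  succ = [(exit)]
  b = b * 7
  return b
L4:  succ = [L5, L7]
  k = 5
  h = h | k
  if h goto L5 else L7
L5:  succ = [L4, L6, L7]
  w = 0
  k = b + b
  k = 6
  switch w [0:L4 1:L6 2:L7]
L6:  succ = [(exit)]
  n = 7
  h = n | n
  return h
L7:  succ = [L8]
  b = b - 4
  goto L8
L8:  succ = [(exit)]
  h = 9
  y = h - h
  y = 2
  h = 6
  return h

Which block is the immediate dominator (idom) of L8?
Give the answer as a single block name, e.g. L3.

idom tree: L1←L0 L2←L0 L3←L1 L4←L2 L5←L4 L6←L2 L7←L0 L8←L0
Join-block Dom:
  L4: preds {L2,L5}: {L0,L2} ∩ {L0,L2,L4,L5} = {L0,L2}; idom=L2
  L6: preds {L2,L5}: {L0,L2} ∩ {L0,L2,L4,L5} = {L0,L2}; idom=L2
  L7: preds {L0,L4,L5}: {L0} ∩ {L0,L2,L4} ∩ {L0,L2,L4,L5} = {L0}; idom=L0
  L8: preds {L2,L7}: {L0,L2} ∩ {L0,L7} = {L0}; idom=L0

idom(L8) = L0

Answer: L0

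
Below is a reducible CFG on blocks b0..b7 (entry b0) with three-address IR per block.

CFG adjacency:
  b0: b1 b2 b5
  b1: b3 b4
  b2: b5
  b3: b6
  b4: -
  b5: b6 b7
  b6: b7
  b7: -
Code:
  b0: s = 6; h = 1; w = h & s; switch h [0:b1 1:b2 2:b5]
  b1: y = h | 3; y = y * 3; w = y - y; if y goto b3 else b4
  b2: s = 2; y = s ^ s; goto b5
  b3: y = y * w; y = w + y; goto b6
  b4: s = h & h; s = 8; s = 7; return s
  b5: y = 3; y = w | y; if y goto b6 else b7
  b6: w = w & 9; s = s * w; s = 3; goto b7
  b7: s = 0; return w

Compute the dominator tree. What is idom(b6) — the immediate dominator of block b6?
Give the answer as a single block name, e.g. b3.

idom tree: b1←b0 b2←b0 b3←b1 b4←b1 b5←b0 b6←b0 b7←b0
Dom∩ at merges:
  b5: preds {b0,b2}: {b0} ∩ {b0,b2} = {b0}; idom=b0
  b6: preds {b3,b5}: {b0,b1,b3} ∩ {b0,b5} = {b0}; idom=b0
  b7: preds {b5,b6}: {b0,b5} ∩ {b0,b6} = {b0}; idom=b0

idom(b6) = b0

Answer: b0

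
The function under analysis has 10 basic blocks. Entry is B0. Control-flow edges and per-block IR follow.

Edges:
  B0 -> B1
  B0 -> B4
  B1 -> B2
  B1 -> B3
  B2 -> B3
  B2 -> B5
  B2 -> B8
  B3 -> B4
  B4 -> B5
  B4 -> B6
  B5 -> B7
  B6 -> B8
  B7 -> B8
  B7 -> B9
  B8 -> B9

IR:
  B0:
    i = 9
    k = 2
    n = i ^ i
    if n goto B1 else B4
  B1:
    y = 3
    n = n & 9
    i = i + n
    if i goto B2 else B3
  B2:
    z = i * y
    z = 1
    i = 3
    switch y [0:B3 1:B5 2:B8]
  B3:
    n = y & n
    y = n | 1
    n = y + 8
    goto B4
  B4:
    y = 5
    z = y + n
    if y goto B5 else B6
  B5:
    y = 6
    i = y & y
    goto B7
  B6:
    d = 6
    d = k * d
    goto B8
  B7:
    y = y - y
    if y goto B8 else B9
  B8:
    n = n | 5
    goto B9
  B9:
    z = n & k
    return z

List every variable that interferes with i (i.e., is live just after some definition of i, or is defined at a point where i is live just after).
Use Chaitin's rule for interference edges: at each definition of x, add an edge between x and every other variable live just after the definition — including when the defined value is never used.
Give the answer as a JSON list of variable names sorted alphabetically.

def/use:
  B0 def {i,k,n} use ∅
  B1 def {i,n,y} use {i,n}
  B2 def {i,z} use {i,y}
  B3 def {n,y} use {n,y}
  B4 def {y,z} use {n}
  B5 def {i,y} use ∅
  B6 def {d} use {k}
  B7 def {y} use {y}
  B8 def {n} use {n}
  B9 def {z} use {k,n}

Backward fixpoint:
  B0: in=∅ out={i,k,n}
  B1: in={i,k,n} out={i,k,n,y}
  B2: in={i,k,n,y} out={k,n,y}
  B3: in={k,n,y} out={k,n}
  B4: in={k,n} out={k,n}
  B5: in={k,n} out={k,n,y}
  B6: in={k,n} out={k,n}
  B7: in={k,n,y} out={k,n}
  B8: in={k,n} out={k,n}
  B9: in={k,n} out=∅

Conflict graph:
  d — {k,n}
  i — {k,n,y}
  k — {d,i,n,y,z}
  n — {d,i,k,y,z}
  y — {i,k,n,z}
  z — {k,n,y}

N(i) = ["k", "n", "y"]

Answer: ["k", "n", "y"]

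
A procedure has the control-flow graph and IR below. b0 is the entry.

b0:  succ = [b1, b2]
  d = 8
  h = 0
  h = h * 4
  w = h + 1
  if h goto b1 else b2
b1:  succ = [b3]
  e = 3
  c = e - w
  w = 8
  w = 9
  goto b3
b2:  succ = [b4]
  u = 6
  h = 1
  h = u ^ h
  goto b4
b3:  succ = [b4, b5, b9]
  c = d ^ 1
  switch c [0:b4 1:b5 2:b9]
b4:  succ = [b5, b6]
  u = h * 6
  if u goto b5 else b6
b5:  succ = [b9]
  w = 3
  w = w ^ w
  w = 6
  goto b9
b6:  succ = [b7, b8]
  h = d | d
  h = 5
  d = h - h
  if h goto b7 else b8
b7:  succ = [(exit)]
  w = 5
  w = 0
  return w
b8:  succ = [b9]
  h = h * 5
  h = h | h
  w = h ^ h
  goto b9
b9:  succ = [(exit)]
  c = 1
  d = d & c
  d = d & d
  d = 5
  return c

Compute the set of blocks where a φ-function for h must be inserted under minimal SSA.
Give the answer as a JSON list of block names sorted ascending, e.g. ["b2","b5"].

idom tree: b1←b0 b2←b0 b3←b1 b4←b0 b5←b0 b6←b4 b7←b6 b8←b6 b9←b0
Join-block Dom:
  b4: preds {b2,b3}: {b0,b2} ∩ {b0,b1,b3} = {b0}; idom=b0
  b5: preds {b3,b4}: {b0,b1,b3} ∩ {b0,b4} = {b0}; idom=b0
  b9: preds {b3,b5,b8}: {b0,b1,b3} ∩ {b0,b5} ∩ {b0,b4,b6,b8} = {b0}; idom=b0

DF derivation:
  b4←b2: walk b2 to b0
  b4←b3: walk b3→b1 to b0
  b5←b3: walk b3→b1 to b0
  b5←b4: walk b4 to b0
  b9←b3: walk b3→b1 to b0
  b9←b5: walk b5 to b0
  b9←b8: walk b8→b6→b4 to b0
  b0: DF=∅
  b1: DF={b4,b5,b9}
  b2: DF={b4}
  b3: DF={b4,b5,b9}
  b4: DF={b5,b9}
  b5: DF={b9}
  b6: DF={b9}
  b7: DF=∅
  b8: DF={b9}
  b9: DF=∅

φ for h: defs {b0,b2,b6,b8}
  DF⁺ = {b4,b5,b9}

Answer: ["b4", "b5", "b9"]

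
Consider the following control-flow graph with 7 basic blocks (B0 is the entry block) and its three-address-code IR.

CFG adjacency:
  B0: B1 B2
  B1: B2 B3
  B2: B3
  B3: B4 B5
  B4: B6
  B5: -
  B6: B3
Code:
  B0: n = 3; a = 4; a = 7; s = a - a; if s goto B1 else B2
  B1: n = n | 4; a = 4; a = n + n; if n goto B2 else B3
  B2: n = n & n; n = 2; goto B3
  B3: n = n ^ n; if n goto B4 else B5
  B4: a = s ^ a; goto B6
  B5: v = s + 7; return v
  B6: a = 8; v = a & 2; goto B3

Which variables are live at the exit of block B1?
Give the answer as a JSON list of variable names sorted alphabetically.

Per-block:
  B0 def {a,n,s} use ∅
  B1 def {a,n} use {n}
  B2 def {n} use {n}
  B3 def {n} use {n}
  B4 def {a} use {a,s}
  B5 def {v} use {s}
  B6 def {a,v} use ∅

Live sets:
  B0: in=∅ out={a,n,s}
  B1: in={n,s} out={a,n,s}
  B2: in={a,n,s} out={a,n,s}
  B3: in={a,n,s} out={a,n,s}
  B4: in={a,n,s} out={n,s}
  B5: in={s} out=∅
  B6: in={n,s} out={a,n,s}

live-out(B1) = ["a", "n", "s"]

Answer: ["a", "n", "s"]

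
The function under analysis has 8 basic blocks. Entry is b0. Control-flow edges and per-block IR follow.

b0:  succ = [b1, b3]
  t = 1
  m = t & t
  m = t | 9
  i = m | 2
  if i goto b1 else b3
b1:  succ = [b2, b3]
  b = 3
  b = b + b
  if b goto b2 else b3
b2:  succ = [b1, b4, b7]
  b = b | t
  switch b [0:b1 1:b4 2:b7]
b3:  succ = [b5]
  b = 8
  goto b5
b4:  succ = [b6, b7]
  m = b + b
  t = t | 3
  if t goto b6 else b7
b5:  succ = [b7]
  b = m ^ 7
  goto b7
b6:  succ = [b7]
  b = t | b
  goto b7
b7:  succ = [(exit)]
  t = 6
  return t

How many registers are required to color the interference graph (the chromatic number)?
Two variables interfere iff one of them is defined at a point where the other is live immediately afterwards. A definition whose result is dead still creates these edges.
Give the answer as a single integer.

Per-block:
  b0: def={i,m,t} ue=∅
  b1: def={b} ue=∅
  b2: def={b} ue={b,t}
  b3: def={b} ue=∅
  b4: def={m,t} ue={b,t}
  b5: def={b} ue={m}
  b6: def={b} ue={b,t}
  b7: def={t} ue=∅

Liveness:
  b0: in=∅ out={m,t}
  b1: in={m,t} out={b,m,t}
  b2: in={b,m,t} out={b,m,t}
  b3: in={m} out={m}
  b4: in={b,t} out={b,t}
  b5: in={m} out=∅
  b6: in={b,t} out=∅
  b7: in=∅ out=∅

Interfere edges:
  b↔{m,t}
  i↔{m,t}
  m↔{b,i,t}
  t↔{b,i,m}

Registers:
  {b,m,t} pairwise interfere (3-clique) ⇒ χ ≥ 3
  assign b→c2 i→c2 m→c0 t→c1 — no edge inside a register ⇒ χ ≤ 3
  χ = 3

Answer: 3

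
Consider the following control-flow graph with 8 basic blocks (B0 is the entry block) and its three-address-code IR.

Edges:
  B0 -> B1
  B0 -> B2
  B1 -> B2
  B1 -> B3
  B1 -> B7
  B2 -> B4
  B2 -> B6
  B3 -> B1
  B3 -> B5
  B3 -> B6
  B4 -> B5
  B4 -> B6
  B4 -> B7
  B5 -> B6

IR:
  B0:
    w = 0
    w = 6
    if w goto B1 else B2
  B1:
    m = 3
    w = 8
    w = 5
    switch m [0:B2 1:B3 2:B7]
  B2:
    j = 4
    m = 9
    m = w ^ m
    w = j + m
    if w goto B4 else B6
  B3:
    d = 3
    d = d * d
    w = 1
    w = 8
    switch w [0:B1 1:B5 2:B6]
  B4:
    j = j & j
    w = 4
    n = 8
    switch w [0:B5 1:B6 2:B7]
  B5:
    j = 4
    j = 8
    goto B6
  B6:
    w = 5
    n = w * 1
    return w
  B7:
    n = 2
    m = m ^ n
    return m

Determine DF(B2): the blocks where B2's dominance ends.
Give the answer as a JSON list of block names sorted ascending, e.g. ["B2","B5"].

Answer: ["B5", "B6", "B7"]

Derivation:
idom tree: B1←B0 B2←B0 B3←B1 B4←B2 B5←B0 B6←B0 B7←B0
Dom at joins:
  B1: preds {B0,B3}: {B0} ∩ {B0,B1,B3} = {B0}; idom=B0
  B2: preds {B0,B1}: {B0} ∩ {B0,B1} = {B0}; idom=B0
  B5: preds {B3,B4}: {B0,B1,B3} ∩ {B0,B2,B4} = {B0}; idom=B0
  B6: preds {B2,B3,B4,B5}: {B0,B2} ∩ {B0,B1,B3} ∩ {B0,B2,B4} ∩ {B0,B5} = {B0}; idom=B0
  B7: preds {B1,B4}: {B0,B1} ∩ {B0,B2,B4} = {B0}; idom=B0

DF walk-up:
  join B1 pred B0: · stop@B0
  join B1 pred B3: B3→B1 stop@B0
  join B2 pred B0: · stop@B0
  join B2 pred B1: B1 stop@B0
  join B5 pred B3: B3→B1 stop@B0
  join B5 pred B4: B4→B2 stop@B0
  join B6 pred B2: B2 stop@B0
  join B6 pred B3: B3→B1 stop@B0
  join B6 pred B4: B4→B2 stop@B0
  join B6 pred B5: B5 stop@B0
  join B7 pred B1: B1 stop@B0
  join B7 pred B4: B4→B2 stop@B0
  B0 → ∅
  B1 → {B1,B2,B5,B6,B7}
  B2 → {B5,B6,B7}
  B3 → {B1,B5,B6}
  B4 → {B5,B6,B7}
  B5 → {B6}
  B6 → ∅
  B7 → ∅

DF(B2) = ["B5", "B6", "B7"]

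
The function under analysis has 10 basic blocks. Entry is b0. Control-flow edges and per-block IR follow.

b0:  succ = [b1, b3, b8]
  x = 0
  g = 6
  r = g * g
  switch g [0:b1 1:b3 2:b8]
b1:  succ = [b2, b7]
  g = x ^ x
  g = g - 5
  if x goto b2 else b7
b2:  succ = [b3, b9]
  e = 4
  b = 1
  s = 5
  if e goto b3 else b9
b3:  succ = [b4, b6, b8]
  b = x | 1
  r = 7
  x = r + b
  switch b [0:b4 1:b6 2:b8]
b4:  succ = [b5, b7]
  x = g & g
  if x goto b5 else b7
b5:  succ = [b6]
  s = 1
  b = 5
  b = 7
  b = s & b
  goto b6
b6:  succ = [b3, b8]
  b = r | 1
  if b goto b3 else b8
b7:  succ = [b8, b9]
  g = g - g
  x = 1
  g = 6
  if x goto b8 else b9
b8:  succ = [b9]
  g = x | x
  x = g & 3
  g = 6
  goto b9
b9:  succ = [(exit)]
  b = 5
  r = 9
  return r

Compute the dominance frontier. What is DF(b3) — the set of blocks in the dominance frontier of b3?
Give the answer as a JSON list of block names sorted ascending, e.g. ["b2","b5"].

idom tree: b1←b0 b2←b1 b3←b0 b4←b3 b5←b4 b6←b3 b7←b0 b8←b0 b9←b0
Dom at joins:
  b3: preds {b0,b2,b6}: {b0} ∩ {b0,b1,b2} ∩ {b0,b3,b6} = {b0}; idom=b0
  b6: preds {b3,b5}: {b0,b3} ∩ {b0,b3,b4,b5} = {b0,b3}; idom=b3
  b7: preds {b1,b4}: {b0,b1} ∩ {b0,b3,b4} = {b0}; idom=b0
  b8: preds {b0,b3,b6,b7}: {b0} ∩ {b0,b3} ∩ {b0,b3,b6} ∩ {b0,b7} = {b0}; idom=b0
  b9: preds {b2,b7,b8}: {b0,b1,b2} ∩ {b0,b7} ∩ {b0,b8} = {b0}; idom=b0

DF walk-up:
  b3←b0: walk · to b0
  b3←b2: walk b2→b1 to b0
  b3←b6: walk b6→b3 to b0
  b6←b3: walk · to b3
  b6←b5: walk b5→b4 to b3
  b7←b1: walk b1 to b0
  b7←b4: walk b4→b3 to b0
  b8←b0: walk · to b0
  b8←b3: walk b3 to b0
  b8←b6: walk b6→b3 to b0
  b8←b7: walk b7 to b0
  b9←b2: walk b2→b1 to b0
  b9←b7: walk b7 to b0
  b9←b8: walk b8 to b0
  b0 → ∅
  b1 → {b3,b7,b9}
  b2 → {b3,b9}
  b3 → {b3,b7,b8}
  b4 → {b6,b7}
  b5 → {b6}
  b6 → {b3,b8}
  b7 → {b8,b9}
  b8 → {b9}
  b9 → ∅

DF(b3) = ["b3", "b7", "b8"]

Answer: ["b3", "b7", "b8"]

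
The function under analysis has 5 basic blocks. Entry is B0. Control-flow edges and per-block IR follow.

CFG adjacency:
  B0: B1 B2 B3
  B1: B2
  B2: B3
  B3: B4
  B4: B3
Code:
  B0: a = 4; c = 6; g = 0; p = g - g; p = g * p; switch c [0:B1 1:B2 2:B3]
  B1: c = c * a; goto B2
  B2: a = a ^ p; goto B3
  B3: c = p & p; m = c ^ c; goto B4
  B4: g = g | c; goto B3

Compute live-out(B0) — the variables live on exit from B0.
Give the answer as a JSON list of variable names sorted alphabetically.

Answer: ["a", "c", "g", "p"]

Analysis:
Block summaries:
  B0: def={a,c,g,p} ue=∅
  B1: def={c} ue={a,c}
  B2: def={a} ue={a,p}
  B3: def={c,m} ue={p}
  B4: def={g} ue={c,g}

Live sets:
  live B0: ∅→{a,c,g,p}
  live B1: {a,c,g,p}→{a,g,p}
  live B2: {a,g,p}→{g,p}
  live B3: {g,p}→{c,g,p}
  live B4: {c,g,p}→{g,p}

live-out(B0) = ["a", "c", "g", "p"]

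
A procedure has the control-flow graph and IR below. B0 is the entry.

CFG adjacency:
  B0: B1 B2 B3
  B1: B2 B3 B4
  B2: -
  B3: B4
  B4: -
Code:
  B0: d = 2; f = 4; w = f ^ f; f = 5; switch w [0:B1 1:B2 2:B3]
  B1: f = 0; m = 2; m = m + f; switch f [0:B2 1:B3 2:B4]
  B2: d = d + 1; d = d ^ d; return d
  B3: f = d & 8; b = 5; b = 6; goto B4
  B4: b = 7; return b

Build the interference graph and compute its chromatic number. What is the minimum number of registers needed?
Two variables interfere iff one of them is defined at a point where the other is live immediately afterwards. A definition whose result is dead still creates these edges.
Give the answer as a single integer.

Per-block:
  B0: {d,f,w} / ∅
  B1: {f,m} / ∅
  B2: {d} / {d}
  B3: {b,f} / {d}
  B4: {b} / ∅

Live sets:
  B0 li=∅ lo={d}
  B1 li={d} lo={d}
  B2 li={d} lo=∅
  B3 li={d} lo=∅
  B4 li=∅ lo=∅

Interference:
  b: ∅
  d: {f,m,w}
  f: {d,m,w}
  m: {d,f}
  w: {d,f}

Colouring:
  lower bound: {d,f,m} mutually conflict ⇒ χ ≥ 3
  3-colouring: r0={b,d}  r1={f}  r2={m,w}
  χ = 3

Answer: 3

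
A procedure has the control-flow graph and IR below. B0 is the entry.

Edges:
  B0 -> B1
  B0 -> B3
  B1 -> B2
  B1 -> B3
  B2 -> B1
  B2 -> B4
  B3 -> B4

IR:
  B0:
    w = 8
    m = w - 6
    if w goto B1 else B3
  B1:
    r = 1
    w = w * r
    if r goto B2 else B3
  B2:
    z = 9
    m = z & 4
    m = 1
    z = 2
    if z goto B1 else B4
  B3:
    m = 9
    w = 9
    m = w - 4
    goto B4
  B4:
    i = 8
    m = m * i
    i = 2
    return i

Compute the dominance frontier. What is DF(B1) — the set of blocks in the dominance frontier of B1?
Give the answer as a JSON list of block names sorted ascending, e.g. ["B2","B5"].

Answer: ["B1", "B3", "B4"]

Analysis:
idom tree: B1←B0 B2←B1 B3←B0 B4←B0
Dom at joins:
  B1: preds {B0,B2}: {B0} ∩ {B0,B1,B2} = {B0}; idom=B0
  B3: preds {B0,B1}: {B0} ∩ {B0,B1} = {B0}; idom=B0
  B4: preds {B2,B3}: {B0,B1,B2} ∩ {B0,B3} = {B0}; idom=B0

DF walk-up:
  join B1 pred B0: · stop@B0
  join B1 pred B2: B2→B1 stop@B0
  join B3 pred B0: · stop@B0
  join B3 pred B1: B1 stop@B0
  join B4 pred B2: B2→B1 stop@B0
  join B4 pred B3: B3 stop@B0
  DF(B0)=∅
  DF(B1)={B1,B3,B4}
  DF(B2)={B1,B4}
  DF(B3)={B4}
  DF(B4)=∅

DF(B1) = ["B1", "B3", "B4"]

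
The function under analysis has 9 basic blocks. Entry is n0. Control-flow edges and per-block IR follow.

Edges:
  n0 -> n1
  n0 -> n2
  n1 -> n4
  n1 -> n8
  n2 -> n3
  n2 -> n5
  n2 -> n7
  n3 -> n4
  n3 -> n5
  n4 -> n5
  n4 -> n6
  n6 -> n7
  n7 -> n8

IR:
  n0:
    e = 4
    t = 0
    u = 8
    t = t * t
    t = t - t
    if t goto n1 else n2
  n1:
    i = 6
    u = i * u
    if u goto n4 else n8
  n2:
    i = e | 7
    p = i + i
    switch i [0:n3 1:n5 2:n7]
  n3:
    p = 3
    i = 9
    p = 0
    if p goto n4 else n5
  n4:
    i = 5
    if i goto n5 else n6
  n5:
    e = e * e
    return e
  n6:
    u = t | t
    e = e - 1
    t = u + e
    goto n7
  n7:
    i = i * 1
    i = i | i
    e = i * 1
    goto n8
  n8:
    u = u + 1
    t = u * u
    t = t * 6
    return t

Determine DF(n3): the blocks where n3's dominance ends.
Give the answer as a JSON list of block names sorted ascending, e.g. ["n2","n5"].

idom tree: n1←n0 n2←n0 n3←n2 n4←n0 n5←n0 n6←n4 n7←n0 n8←n0
Join-block Dom:
  n4: preds {n1,n3}: {n0,n1} ∩ {n0,n2,n3} = {n0}; idom=n0
  n5: preds {n2,n3,n4}: {n0,n2} ∩ {n0,n2,n3} ∩ {n0,n4} = {n0}; idom=n0
  n7: preds {n2,n6}: {n0,n2} ∩ {n0,n4,n6} = {n0}; idom=n0
  n8: preds {n1,n7}: {n0,n1} ∩ {n0,n7} = {n0}; idom=n0

DF walk-up:
  join n4 pred n1: n1 stop@n0
  join n4 pred n3: n3→n2 stop@n0
  join n5 pred n2: n2 stop@n0
  join n5 pred n3: n3→n2 stop@n0
  join n5 pred n4: n4 stop@n0
  join n7 pred n2: n2 stop@n0
  join n7 pred n6: n6→n4 stop@n0
  join n8 pred n1: n1 stop@n0
  join n8 pred n7: n7 stop@n0
  n0: DF=∅
  n1: DF={n4,n8}
  n2: DF={n4,n5,n7}
  n3: DF={n4,n5}
  n4: DF={n5,n7}
  n5: DF=∅
  n6: DF={n7}
  n7: DF={n8}
  n8: DF=∅

DF(n3) = ["n4", "n5"]

Answer: ["n4", "n5"]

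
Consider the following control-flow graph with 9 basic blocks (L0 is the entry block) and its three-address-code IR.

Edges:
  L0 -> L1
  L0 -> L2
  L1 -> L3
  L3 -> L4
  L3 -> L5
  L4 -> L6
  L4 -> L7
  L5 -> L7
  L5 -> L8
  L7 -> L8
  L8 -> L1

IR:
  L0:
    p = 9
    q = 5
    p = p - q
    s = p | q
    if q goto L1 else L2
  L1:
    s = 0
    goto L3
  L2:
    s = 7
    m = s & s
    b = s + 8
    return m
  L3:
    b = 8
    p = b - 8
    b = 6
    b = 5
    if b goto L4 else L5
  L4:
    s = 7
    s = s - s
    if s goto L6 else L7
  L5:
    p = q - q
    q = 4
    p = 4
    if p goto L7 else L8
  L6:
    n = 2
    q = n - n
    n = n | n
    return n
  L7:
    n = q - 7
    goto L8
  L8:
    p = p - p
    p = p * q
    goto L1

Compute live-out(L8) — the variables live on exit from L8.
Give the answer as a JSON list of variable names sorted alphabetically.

Per-block:
  L0: {p,q,s} / ∅
  L1: {s} / ∅
  L2: {b,m,s} / ∅
  L3: {b,p} / ∅
  L4: {s} / ∅
  L5: {p,q} / {q}
  L6: {n,q} / ∅
  L7: {n} / {q}
  L8: {p} / {p,q}

Backward fixpoint:
  L0: in=∅ out={q}
  L1: in={q} out={q}
  L2: in=∅ out=∅
  L3: in={q} out={p,q}
  L4: in={p,q} out={p,q}
  L5: in={q} out={p,q}
  L6: in=∅ out=∅
  L7: in={p,q} out={p,q}
  L8: in={p,q} out={q}

live-out(L8) = ["q"]

Answer: ["q"]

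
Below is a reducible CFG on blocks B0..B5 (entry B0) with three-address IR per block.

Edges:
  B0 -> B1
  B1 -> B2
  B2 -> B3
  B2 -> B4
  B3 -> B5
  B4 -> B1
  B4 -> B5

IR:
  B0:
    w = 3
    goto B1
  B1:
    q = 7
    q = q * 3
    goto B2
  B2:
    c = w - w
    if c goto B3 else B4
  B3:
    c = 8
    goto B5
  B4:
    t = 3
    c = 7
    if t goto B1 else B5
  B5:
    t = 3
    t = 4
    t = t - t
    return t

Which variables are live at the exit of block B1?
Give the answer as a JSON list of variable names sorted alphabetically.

Answer: ["w"]

Analysis:
Block summaries:
  B0: def={w} ue=∅
  B1: def={q} ue=∅
  B2: def={c} ue={w}
  B3: def={c} ue=∅
  B4: def={c,t} ue=∅
  B5: def={t} ue=∅

Liveness:
  live B0: ∅→{w}
  live B1: {w}→{w}
  live B2: {w}→{w}
  live B3: ∅→∅
  live B4: {w}→{w}
  live B5: ∅→∅

live-out(B1) = ["w"]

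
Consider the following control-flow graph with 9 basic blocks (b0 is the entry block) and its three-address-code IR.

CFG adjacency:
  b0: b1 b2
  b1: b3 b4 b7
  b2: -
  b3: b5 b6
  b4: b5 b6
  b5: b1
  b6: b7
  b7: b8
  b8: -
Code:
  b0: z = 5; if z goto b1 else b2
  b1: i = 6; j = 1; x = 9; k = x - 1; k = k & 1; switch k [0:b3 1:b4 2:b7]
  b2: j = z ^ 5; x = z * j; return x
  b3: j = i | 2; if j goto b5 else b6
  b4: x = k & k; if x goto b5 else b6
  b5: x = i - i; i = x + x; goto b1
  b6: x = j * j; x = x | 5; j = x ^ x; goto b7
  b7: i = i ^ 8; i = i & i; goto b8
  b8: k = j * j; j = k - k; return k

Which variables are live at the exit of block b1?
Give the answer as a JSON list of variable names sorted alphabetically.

Answer: ["i", "j", "k"]

Derivation:
def/use:
  b0: {z} / ∅
  b1: {i,j,k,x} / ∅
  b2: {j,x} / {z}
  b3: {j} / {i}
  b4: {x} / {k}
  b5: {i,x} / {i}
  b6: {j,x} / {j}
  b7: {i} / {i}
  b8: {j,k} / {j}

Liveness:
  b0: in=∅ out={z}
  b1: in=∅ out={i,j,k}
  b2: in={z} out=∅
  b3: in={i} out={i,j}
  b4: in={i,j,k} out={i,j}
  b5: in={i} out=∅
  b6: in={i,j} out={i,j}
  b7: in={i,j} out={j}
  b8: in={j} out=∅

live-out(b1) = ["i", "j", "k"]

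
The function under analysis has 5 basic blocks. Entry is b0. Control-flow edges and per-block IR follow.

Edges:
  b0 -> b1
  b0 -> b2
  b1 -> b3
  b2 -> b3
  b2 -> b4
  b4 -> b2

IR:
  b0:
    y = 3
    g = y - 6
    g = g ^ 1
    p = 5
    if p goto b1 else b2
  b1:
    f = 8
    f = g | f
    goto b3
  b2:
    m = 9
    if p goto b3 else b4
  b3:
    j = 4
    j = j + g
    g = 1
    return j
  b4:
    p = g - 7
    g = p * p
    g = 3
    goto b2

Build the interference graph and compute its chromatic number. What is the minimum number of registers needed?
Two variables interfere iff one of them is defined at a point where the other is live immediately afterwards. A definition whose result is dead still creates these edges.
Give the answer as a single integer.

Per-block:
  b0: def={g,p,y} ue=∅
  b1: def={f} ue={g}
  b2: def={m} ue={p}
  b3: def={g,j} ue={g}
  b4: def={g,p} ue={g}

Backward fixpoint:
  b0: in=∅ out={g,p}
  b1: in={g} out={g}
  b2: in={g,p} out={g}
  b3: in={g} out=∅
  b4: in={g} out={g,p}

Interference:
  f — {g}
  g — {f,j,m,p}
  j — {g}
  m — {g,p}
  p — {g,m}
  y — ∅

Chromatic number:
  lower bound: {g,m,p} mutually conflict ⇒ χ ≥ 3
  3-colouring: r0={g,y}  r1={f,j,m}  r2={p}
  χ = 3

Answer: 3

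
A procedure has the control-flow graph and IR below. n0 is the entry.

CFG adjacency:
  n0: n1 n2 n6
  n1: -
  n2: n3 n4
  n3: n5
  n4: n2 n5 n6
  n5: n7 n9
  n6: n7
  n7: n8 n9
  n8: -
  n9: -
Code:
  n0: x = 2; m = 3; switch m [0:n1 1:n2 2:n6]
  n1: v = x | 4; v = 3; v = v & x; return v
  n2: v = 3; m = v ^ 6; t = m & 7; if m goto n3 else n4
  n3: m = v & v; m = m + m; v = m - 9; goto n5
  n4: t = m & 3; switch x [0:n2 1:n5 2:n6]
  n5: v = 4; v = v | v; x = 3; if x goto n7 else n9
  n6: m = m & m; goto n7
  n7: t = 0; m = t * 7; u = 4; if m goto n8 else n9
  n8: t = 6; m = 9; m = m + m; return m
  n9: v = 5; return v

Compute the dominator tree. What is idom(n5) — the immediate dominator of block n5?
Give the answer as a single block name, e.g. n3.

Answer: n2

Working:
idom tree: n1←n0 n2←n0 n3←n2 n4←n2 n5←n2 n6←n0 n7←n0 n8←n7 n9←n0
Dom at joins:
  n2: preds {n0,n4}: {n0} ∩ {n0,n2,n4} = {n0}; idom=n0
  n5: preds {n3,n4}: {n0,n2,n3} ∩ {n0,n2,n4} = {n0,n2}; idom=n2
  n6: preds {n0,n4}: {n0} ∩ {n0,n2,n4} = {n0}; idom=n0
  n7: preds {n5,n6}: {n0,n2,n5} ∩ {n0,n6} = {n0}; idom=n0
  n9: preds {n5,n7}: {n0,n2,n5} ∩ {n0,n7} = {n0}; idom=n0

idom(n5) = n2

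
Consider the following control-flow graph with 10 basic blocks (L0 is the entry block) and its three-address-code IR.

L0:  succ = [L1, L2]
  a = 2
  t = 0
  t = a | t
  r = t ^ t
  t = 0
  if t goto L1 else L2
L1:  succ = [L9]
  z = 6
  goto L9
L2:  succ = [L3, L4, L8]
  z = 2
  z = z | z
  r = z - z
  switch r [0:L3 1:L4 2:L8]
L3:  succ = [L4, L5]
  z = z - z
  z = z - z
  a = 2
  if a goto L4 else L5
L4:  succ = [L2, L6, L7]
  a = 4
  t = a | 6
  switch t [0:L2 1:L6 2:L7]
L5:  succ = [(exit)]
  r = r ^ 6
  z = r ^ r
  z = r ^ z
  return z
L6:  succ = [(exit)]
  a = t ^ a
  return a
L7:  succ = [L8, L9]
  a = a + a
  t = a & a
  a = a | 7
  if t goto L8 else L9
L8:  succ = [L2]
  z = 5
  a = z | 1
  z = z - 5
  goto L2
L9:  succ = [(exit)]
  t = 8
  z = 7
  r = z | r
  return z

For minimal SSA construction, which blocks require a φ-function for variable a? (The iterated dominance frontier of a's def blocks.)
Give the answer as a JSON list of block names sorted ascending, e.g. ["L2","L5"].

idom tree: L1←L0 L2←L0 L3←L2 L4←L2 L5←L3 L6←L4 L7←L4 L8←L2 L9←L0
Dom at joins:
  L2: preds {L0,L4,L8}: {L0} ∩ {L0,L2,L4} ∩ {L0,L2,L8} = {L0}; idom=L0
  L4: preds {L2,L3}: {L0,L2} ∩ {L0,L2,L3} = {L0,L2}; idom=L2
  L8: preds {L2,L7}: {L0,L2} ∩ {L0,L2,L4,L7} = {L0,L2}; idom=L2
  L9: preds {L1,L7}: {L0,L1} ∩ {L0,L2,L4,L7} = {L0}; idom=L0

DF derivation:
  L2←L0: walk · to L0
  L2←L4: walk L4→L2 to L0
  L2←L8: walk L8→L2 to L0
  L4←L2: walk · to L2
  L4←L3: walk L3 to L2
  L8←L2: walk · to L2
  L8←L7: walk L7→L4 to L2
  L9←L1: walk L1 to L0
  L9←L7: walk L7→L4→L2 to L0
  DF(L0)=∅
  DF(L1)={L9}
  DF(L2)={L2,L9}
  DF(L3)={L4}
  DF(L4)={L2,L8,L9}
  DF(L5)=∅
  DF(L6)=∅
  DF(L7)={L8,L9}
  DF(L8)={L2}
  DF(L9)=∅

φ for a: defs {L0,L3,L4,L6,L7,L8}
  DF⁺ = {L2,L4,L8,L9}

Answer: ["L2", "L4", "L8", "L9"]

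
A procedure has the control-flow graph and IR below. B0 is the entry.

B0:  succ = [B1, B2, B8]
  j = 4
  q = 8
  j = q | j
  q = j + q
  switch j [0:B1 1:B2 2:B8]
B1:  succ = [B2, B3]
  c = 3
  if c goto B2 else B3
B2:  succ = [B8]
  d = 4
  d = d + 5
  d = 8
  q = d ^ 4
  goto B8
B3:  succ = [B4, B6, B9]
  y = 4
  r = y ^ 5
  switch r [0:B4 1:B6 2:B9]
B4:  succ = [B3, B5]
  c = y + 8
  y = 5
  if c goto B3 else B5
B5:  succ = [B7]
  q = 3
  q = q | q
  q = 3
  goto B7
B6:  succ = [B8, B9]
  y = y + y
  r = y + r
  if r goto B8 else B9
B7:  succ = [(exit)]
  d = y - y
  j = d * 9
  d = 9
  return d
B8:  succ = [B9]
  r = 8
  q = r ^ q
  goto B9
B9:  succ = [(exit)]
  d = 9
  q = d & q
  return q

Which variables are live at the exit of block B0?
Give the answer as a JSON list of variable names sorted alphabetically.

Answer: ["q"]

Derivation:
Per-block:
  B0: {j,q} / ∅
  B1: {c} / ∅
  B2: {d,q} / ∅
  B3: {r,y} / ∅
  B4: {c,y} / {y}
  B5: {q} / ∅
  B6: {r,y} / {r,y}
  B7: {d,j} / {y}
  B8: {q,r} / {q}
  B9: {d,q} / {q}

Live sets:
  B0 li=∅ lo={q}
  B1 li={q} lo={q}
  B2 li=∅ lo={q}
  B3 li={q} lo={q,r,y}
  B4 li={q,y} lo={q,y}
  B5 li={y} lo={y}
  B6 li={q,r,y} lo={q}
  B7 li={y} lo=∅
  B8 li={q} lo={q}
  B9 li={q} lo=∅

live-out(B0) = ["q"]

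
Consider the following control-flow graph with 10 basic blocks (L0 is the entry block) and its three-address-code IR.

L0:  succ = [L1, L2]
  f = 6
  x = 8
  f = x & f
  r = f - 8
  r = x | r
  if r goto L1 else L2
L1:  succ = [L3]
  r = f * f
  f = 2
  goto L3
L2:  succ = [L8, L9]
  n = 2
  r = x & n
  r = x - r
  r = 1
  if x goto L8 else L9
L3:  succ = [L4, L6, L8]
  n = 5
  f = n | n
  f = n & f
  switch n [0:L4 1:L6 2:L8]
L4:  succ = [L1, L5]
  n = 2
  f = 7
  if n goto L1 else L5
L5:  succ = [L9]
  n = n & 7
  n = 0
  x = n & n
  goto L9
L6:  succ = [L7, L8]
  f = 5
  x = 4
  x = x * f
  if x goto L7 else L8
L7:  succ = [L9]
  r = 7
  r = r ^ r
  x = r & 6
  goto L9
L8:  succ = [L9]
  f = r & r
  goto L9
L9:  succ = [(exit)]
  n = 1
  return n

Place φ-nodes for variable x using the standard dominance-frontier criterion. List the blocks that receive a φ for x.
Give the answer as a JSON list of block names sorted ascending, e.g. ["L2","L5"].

idom tree: L1←L0 L2←L0 L3←L1 L4←L3 L5←L4 L6←L3 L7←L6 L8←L0 L9←L0
Dom at joins:
  L1: preds {L0,L4}: {L0} ∩ {L0,L1,L3,L4} = {L0}; idom=L0
  L8: preds {L2,L3,L6}: {L0,L2} ∩ {L0,L1,L3} ∩ {L0,L1,L3,L6} = {L0}; idom=L0
  L9: preds {L2,L5,L7,L8}: {L0,L2} ∩ {L0,L1,L3,L4,L5} ∩ {L0,L1,L3,L6,L7} ∩ {L0,L8} = {L0}; idom=L0

Frontier:
  L1←L0: walk · to L0
  L1←L4: walk L4→L3→L1 to L0
  L8←L2: walk L2 to L0
  L8←L3: walk L3→L1 to L0
  L8←L6: walk L6→L3→L1 to L0
  L9←L2: walk L2 to L0
  L9←L5: walk L5→L4→L3→L1 to L0
  L9←L7: walk L7→L6→L3→L1 to L0
  L9←L8: walk L8 to L0
  DF(L0)=∅
  DF(L1)={L1,L8,L9}
  DF(L2)={L8,L9}
  DF(L3)={L1,L8,L9}
  DF(L4)={L1,L9}
  DF(L5)={L9}
  DF(L6)={L8,L9}
  DF(L7)={L9}
  DF(L8)={L9}
  DF(L9)=∅

φ for x: defs {L0,L5,L6,L7}
  DF⁺ = {L8,L9}

Answer: ["L8", "L9"]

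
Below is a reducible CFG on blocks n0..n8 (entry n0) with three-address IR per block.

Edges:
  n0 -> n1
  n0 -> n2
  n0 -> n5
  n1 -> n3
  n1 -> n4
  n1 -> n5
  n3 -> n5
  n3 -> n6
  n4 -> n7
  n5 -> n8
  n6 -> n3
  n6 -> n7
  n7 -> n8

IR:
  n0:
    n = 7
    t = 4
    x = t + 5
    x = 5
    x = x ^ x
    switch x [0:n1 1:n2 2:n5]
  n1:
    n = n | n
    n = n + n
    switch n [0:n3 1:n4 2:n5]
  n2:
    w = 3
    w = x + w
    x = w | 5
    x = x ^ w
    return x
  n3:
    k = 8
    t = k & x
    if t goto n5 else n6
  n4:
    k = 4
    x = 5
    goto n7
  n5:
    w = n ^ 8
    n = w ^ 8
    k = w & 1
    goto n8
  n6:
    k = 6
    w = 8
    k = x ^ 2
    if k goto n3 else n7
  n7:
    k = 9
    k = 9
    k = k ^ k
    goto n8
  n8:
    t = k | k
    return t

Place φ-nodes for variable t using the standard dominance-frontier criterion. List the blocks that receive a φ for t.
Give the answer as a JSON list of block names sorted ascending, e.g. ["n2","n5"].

idom tree: n1←n0 n2←n0 n3←n1 n4←n1 n5←n0 n6←n3 n7←n1 n8←n0
Dom∩ at merges:
  n3: preds {n1,n6}: {n0,n1} ∩ {n0,n1,n3,n6} = {n0,n1}; idom=n1
  n5: preds {n0,n1,n3}: {n0} ∩ {n0,n1} ∩ {n0,n1,n3} = {n0}; idom=n0
  n7: preds {n4,n6}: {n0,n1,n4} ∩ {n0,n1,n3,n6} = {n0,n1}; idom=n1
  n8: preds {n5,n7}: {n0,n5} ∩ {n0,n1,n7} = {n0}; idom=n0

Frontier:
  join n3 pred n1: · stop@n1
  join n3 pred n6: n6→n3 stop@n1
  join n5 pred n0: · stop@n0
  join n5 pred n1: n1 stop@n0
  join n5 pred n3: n3→n1 stop@n0
  join n7 pred n4: n4 stop@n1
  join n7 pred n6: n6→n3 stop@n1
  join n8 pred n5: n5 stop@n0
  join n8 pred n7: n7→n1 stop@n0
  n0: DF=∅
  n1: DF={n5,n8}
  n2: DF=∅
  n3: DF={n3,n5,n7}
  n4: DF={n7}
  n5: DF={n8}
  n6: DF={n3,n7}
  n7: DF={n8}
  n8: DF=∅

φ for t: defs {n0,n3,n8}
  DF⁺ = {n3,n5,n7,n8}

Answer: ["n3", "n5", "n7", "n8"]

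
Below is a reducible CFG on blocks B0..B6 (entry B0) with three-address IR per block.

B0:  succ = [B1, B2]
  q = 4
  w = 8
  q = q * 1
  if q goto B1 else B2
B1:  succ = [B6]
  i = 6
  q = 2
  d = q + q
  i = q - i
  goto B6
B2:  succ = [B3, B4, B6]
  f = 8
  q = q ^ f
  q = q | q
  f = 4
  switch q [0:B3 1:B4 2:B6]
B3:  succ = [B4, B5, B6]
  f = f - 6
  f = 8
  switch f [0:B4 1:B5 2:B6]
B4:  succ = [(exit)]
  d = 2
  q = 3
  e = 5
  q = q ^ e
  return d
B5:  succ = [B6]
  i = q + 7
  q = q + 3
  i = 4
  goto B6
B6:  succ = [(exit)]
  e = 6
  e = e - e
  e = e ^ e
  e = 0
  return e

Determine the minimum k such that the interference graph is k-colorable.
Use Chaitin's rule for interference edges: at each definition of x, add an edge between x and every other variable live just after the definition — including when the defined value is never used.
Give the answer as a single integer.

Per-block:
  B0: {q,w} / ∅
  B1: {d,i,q} / ∅
  B2: {f,q} / {q}
  B3: {f} / {f}
  B4: {d,e,q} / ∅
  B5: {i,q} / {q}
  B6: {e} / ∅

Live sets:
  B0: in=∅ out={q}
  B1: in=∅ out=∅
  B2: in={q} out={f,q}
  B3: in={f,q} out={q}
  B4: in=∅ out=∅
  B5: in={q} out=∅
  B6: in=∅ out=∅

Interfere edges:
  d↔{e,i,q}
  e↔{d,q}
  f↔{q}
  i↔{d,q}
  q↔{d,e,f,i,w}
  w↔{q}

Registers:
  lower bound: {d,e,q} mutually conflict ⇒ χ ≥ 3
  assign d→R1 e→R2 f→R1 i→R2 q→R0 w→R1 — no edge inside a register ⇒ χ ≤ 3
  χ = 3

Answer: 3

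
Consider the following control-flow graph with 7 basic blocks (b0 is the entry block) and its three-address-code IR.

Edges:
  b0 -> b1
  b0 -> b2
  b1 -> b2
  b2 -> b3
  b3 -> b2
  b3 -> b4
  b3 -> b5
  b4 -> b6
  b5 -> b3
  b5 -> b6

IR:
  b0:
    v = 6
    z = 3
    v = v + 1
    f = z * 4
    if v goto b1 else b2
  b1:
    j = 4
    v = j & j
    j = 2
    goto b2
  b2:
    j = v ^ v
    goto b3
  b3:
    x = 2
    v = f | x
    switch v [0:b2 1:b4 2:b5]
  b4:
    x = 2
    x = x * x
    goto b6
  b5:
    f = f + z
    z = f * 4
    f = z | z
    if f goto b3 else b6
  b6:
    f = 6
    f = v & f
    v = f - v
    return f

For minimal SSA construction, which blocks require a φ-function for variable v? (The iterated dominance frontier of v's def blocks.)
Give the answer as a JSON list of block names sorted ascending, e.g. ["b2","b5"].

Answer: ["b2", "b3"]

Working:
idom tree: b1←b0 b2←b0 b3←b2 b4←b3 b5←b3 b6←b3
Join-block Dom:
  b2: preds {b0,b1,b3}: {b0} ∩ {b0,b1} ∩ {b0,b2,b3} = {b0}; idom=b0
  b3: preds {b2,b5}: {b0,b2} ∩ {b0,b2,b3,b5} = {b0,b2}; idom=b2
  b6: preds {b4,b5}: {b0,b2,b3,b4} ∩ {b0,b2,b3,b5} = {b0,b2,b3}; idom=b3

Frontier:
  b2←b0: walk · to b0
  b2←b1: walk b1 to b0
  b2←b3: walk b3→b2 to b0
  b3←b2: walk · to b2
  b3←b5: walk b5→b3 to b2
  b6←b4: walk b4 to b3
  b6←b5: walk b5 to b3
  DF(b0)=∅
  DF(b1)={b2}
  DF(b2)={b2}
  DF(b3)={b2,b3}
  DF(b4)={b6}
  DF(b5)={b3,b6}
  DF(b6)=∅

φ for v: defs {b0,b1,b3,b6}
  DF⁺ = {b2,b3}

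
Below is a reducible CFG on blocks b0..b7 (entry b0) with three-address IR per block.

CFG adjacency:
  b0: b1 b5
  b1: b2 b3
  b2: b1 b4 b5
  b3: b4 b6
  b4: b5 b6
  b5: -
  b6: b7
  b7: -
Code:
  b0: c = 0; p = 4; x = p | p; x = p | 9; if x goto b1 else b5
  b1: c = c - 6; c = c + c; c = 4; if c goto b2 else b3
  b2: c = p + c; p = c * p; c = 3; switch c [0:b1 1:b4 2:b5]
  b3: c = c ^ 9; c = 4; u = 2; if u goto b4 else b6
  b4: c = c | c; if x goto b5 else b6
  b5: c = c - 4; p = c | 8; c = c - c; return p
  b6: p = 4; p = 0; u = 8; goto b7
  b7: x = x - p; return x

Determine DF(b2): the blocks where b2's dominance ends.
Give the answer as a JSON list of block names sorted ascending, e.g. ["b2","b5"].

idom tree: b1←b0 b2←b1 b3←b1 b4←b1 b5←b0 b6←b1 b7←b6
Join-block Dom:
  b1: preds {b0,b2}: {b0} ∩ {b0,b1,b2} = {b0}; idom=b0
  b4: preds {b2,b3}: {b0,b1,b2} ∩ {b0,b1,b3} = {b0,b1}; idom=b1
  b5: preds {b0,b2,b4}: {b0} ∩ {b0,b1,b2} ∩ {b0,b1,b4} = {b0}; idom=b0
  b6: preds {b3,b4}: {b0,b1,b3} ∩ {b0,b1,b4} = {b0,b1}; idom=b1

DF walk-up:
  b1←b0: walk · to b0
  b1←b2: walk b2→b1 to b0
  b4←b2: walk b2 to b1
  b4←b3: walk b3 to b1
  b5←b0: walk · to b0
  b5←b2: walk b2→b1 to b0
  b5←b4: walk b4→b1 to b0
  b6←b3: walk b3 to b1
  b6←b4: walk b4 to b1
  b0 → ∅
  b1 → {b1,b5}
  b2 → {b1,b4,b5}
  b3 → {b4,b6}
  b4 → {b5,b6}
  b5 → ∅
  b6 → ∅
  b7 → ∅

DF(b2) = ["b1", "b4", "b5"]

Answer: ["b1", "b4", "b5"]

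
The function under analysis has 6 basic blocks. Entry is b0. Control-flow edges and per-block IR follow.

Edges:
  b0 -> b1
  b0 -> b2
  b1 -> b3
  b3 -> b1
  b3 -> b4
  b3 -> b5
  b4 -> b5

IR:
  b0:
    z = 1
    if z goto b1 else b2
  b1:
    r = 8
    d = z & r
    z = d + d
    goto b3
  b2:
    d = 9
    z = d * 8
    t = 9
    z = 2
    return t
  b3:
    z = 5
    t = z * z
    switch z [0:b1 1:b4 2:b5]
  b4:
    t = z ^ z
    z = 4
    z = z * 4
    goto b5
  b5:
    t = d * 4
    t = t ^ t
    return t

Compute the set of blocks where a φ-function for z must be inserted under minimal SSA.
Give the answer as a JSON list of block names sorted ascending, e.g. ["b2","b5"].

Answer: ["b1", "b5"]

Analysis:
idom tree: b1←b0 b2←b0 b3←b1 b4←b3 b5←b3
Dom∩ at merges:
  b1: preds {b0,b3}: {b0} ∩ {b0,b1,b3} = {b0}; idom=b0
  b5: preds {b3,b4}: {b0,b1,b3} ∩ {b0,b1,b3,b4} = {b0,b1,b3}; idom=b3

Frontier:
  b1←b0: walk · to b0
  b1←b3: walk b3→b1 to b0
  b5←b3: walk · to b3
  b5←b4: walk b4 to b3
  DF(b0)=∅
  DF(b1)={b1}
  DF(b2)=∅
  DF(b3)={b1}
  DF(b4)={b5}
  DF(b5)=∅

φ for z: defs {b0,b1,b2,b3,b4}
  DF⁺ = {b1,b5}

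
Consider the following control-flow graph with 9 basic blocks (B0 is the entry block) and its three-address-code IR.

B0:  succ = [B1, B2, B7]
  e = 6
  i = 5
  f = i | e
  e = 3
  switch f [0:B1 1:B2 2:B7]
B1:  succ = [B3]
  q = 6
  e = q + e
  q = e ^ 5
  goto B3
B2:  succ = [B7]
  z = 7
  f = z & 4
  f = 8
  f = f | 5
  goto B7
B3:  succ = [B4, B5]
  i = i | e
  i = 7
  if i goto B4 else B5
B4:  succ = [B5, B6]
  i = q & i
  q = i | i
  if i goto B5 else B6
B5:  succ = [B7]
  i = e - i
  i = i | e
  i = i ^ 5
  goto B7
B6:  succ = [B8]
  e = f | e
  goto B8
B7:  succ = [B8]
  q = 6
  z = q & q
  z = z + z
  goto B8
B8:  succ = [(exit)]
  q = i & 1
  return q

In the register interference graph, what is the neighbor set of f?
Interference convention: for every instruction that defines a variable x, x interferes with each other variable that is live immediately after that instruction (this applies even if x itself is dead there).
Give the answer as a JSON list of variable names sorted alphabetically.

Answer: ["e", "i", "q"]

Working:
Per-block:
  B0 def {e,f,i} use ∅
  B1 def {e,q} use {e}
  B2 def {f,z} use ∅
  B3 def {i} use {e,i}
  B4 def {i,q} use {i,q}
  B5 def {i} use {e,i}
  B6 def {e} use {e,f}
  B7 def {q,z} use ∅
  B8 def {q} use {i}

Backward fixpoint:
  live B0: ∅→{e,f,i}
  live B1: {e,f,i}→{e,f,i,q}
  live B2: {i}→{i}
  live B3: {e,f,i,q}→{e,f,i,q}
  live B4: {e,f,i,q}→{e,f,i}
  live B5: {e,i}→{i}
  live B6: {e,f,i}→{i}
  live B7: {i}→{i}
  live B8: {i}→∅

Conflict graph:
  e↔{f,i,q}
  f↔{e,i,q}
  i↔{e,f,q,z}
  q↔{e,f,i}
  z↔{i}

N(f) = ["e", "i", "q"]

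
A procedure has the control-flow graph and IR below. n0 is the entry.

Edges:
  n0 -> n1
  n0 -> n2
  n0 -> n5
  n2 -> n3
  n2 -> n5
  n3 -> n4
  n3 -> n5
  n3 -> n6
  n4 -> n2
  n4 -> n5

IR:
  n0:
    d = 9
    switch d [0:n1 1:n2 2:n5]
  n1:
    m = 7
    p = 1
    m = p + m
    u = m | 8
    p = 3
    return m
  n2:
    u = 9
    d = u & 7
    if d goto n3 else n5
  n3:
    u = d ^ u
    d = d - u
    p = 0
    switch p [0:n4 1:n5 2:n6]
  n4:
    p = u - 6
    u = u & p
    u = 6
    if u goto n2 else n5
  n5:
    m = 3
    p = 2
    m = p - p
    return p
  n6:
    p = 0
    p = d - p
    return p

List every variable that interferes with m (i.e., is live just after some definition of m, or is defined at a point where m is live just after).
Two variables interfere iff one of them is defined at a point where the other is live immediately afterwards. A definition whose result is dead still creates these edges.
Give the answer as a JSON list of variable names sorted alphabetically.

Answer: ["p", "u"]

Analysis:
def/use:
  n0: {d} / ∅
  n1: {m,p,u} / ∅
  n2: {d,u} / ∅
  n3: {d,p,u} / {d,u}
  n4: {p,u} / {u}
  n5: {m,p} / ∅
  n6: {p} / {d}

Backward fixpoint:
  n0: in=∅ out=∅
  n1: in=∅ out=∅
  n2: in=∅ out={d,u}
  n3: in={d,u} out={d,u}
  n4: in={u} out=∅
  n5: in=∅ out=∅
  n6: in={d} out=∅

Interference:
  d — {p,u}
  m — {p,u}
  p — {d,m,u}
  u — {d,m,p}

N(m) = ["p", "u"]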